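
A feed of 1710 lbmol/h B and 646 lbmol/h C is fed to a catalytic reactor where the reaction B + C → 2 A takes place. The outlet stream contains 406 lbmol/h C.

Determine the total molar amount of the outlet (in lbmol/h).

2360 lbmol/h

For C: n = n₀ − 1ξ → 406 = 646 − 1ξ, giving ξ = 240 lbmol/h.
Outlet amounts (n = n₀ + ν ξ):
  B: 1710 − 1(240) = 1470
  C: 646 − 1(240) = 406
  A: 0 + 2(240) = 480
Total out = 1470 + 406 + 480 = 2356 lbmol/h.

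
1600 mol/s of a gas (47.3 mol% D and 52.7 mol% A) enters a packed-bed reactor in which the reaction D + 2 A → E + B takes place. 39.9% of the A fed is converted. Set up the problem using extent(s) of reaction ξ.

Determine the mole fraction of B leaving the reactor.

A reacted = 0.399 × 843.2 = 336.4 mol/s; ν_A = −2, so ξ = 336.4/2 = 168.2 mol/s.
Outlet amounts (n = n₀ + ν ξ):
  D: 756.8 − 1(168.2) = 588.6
  A: 843.2 − 2(168.2) = 506.8
  E: 0 + 1(168.2) = 168.2
  B: 0 + 1(168.2) = 168.2
Total out = 1432 mol/s; y_B = 168.2 / 1432 = 0.1175.

0.117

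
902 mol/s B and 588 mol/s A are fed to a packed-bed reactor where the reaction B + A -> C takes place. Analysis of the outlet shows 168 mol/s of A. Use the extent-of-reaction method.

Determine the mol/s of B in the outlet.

For A: n = n₀ − 1ξ → 168 = 588 − 1ξ, giving ξ = 420 mol/s.
Outlet amounts (n = n₀ + ν ξ):
  B: 902 − 1(420) = 482
  A: 588 − 1(420) = 168
  C: 0 + 1(420) = 420

482 mol/s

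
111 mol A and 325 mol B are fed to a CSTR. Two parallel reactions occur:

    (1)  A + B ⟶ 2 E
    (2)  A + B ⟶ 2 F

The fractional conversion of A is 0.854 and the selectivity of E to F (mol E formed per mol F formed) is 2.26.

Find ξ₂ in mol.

Conversion of A: A consumed = 0.854 × 111 = 94.79 mol = 1ξ₁ + 1ξ₂.
Selectivity: 2ξ₁ / (2ξ₂) = 2.26 → ξ₁ = 2.26 ξ₂.
Substitute: (1·2.26 + 1) ξ₂ = 94.79 → ξ₂ = 29.08 mol, ξ₁ = 65.72 mol.
Outlet amounts (n = n₀ + Σ ν·ξ):
  A: 111 − 1(65.72) − 1(29.08) = 16.21
  B: 325 − 1(65.72) − 1(29.08) = 230.2
  E: 0 + 2(65.72) = 131.4
  F: 0 + 2(29.08) = 58.16

ξ₂ = 29.1 mol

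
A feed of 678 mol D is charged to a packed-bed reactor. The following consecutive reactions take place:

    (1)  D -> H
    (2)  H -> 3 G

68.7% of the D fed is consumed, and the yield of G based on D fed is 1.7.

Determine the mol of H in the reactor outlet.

81.6 mol

Conversion of D: D consumed = 1ξ₁ = 0.687 × 678 → ξ₁ = 465.8 mol.
Yield of G: 3ξ₂ / 678 = 1.7 → ξ₂ = 384.2 mol.
Outlet amounts (n = n₀ + Σ ν·ξ):
  D: 678 − 1(465.8) = 212.2
  H: 0 + 1(465.8) − 1(384.2) = 81.59
  G: 0 + 3(384.2) = 1153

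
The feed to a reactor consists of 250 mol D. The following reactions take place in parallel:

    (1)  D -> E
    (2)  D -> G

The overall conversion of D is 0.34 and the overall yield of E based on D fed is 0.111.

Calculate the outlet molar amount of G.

Yield of E: 1ξ₁ / 250 = 0.111 → ξ₁ = 27.75 mol.
Conversion of D: 1ξ₁ + 1ξ₂ = 0.34 × 250 = 85 → ξ₂ = 57.25 mol.
Outlet amounts (n = n₀ + Σ ν·ξ):
  D: 250 − 1(27.75) − 1(57.25) = 165
  E: 0 + 1(27.75) = 27.75
  G: 0 + 1(57.25) = 57.25

57.2 mol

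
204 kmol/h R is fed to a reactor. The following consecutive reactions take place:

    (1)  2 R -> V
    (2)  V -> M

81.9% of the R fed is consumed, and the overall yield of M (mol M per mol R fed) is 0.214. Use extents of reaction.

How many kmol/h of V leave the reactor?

Conversion of R: R consumed = 2ξ₁ = 0.819 × 204 → ξ₁ = 83.54 kmol/h.
Yield of M: 1ξ₂ / 204 = 0.214 → ξ₂ = 43.66 kmol/h.
Outlet amounts (n = n₀ + Σ ν·ξ):
  R: 204 − 2(83.54) = 36.92
  V: 0 + 1(83.54) − 1(43.66) = 39.88
  M: 0 + 1(43.66) = 43.66

39.9 kmol/h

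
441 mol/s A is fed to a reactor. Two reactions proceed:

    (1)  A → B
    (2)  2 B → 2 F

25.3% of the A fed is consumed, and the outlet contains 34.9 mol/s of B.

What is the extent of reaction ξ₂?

Conversion of A: A consumed = 1ξ₁ = 0.253 × 441 → ξ₁ = 111.6 mol/s.
B balance: n_B = 0 + 1ξ₁ − 2ξ₂ = 34.9 → ξ₂ = (1·111.6 − 34.9)/2 = 38.34 mol/s.
Outlet amounts (n = n₀ + Σ ν·ξ):
  A: 441 − 1(111.6) = 329.4
  B: 0 + 1(111.6) − 2(38.34) = 34.9
  F: 0 + 2(38.34) = 76.67

ξ₂ = 38.3 mol/s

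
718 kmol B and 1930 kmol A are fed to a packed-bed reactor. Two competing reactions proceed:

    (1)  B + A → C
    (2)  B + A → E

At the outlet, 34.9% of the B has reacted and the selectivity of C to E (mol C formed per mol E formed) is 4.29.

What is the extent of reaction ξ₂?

Conversion of B: B consumed = 0.349 × 718 = 250.6 kmol = 1ξ₁ + 1ξ₂.
Selectivity: 1ξ₁ / (1ξ₂) = 4.29 → ξ₁ = 4.29 ξ₂.
Substitute: (1·4.29 + 1) ξ₂ = 250.6 → ξ₂ = 47.37 kmol, ξ₁ = 203.2 kmol.
Outlet amounts (n = n₀ + Σ ν·ξ):
  B: 718 − 1(203.2) − 1(47.37) = 467.4
  A: 1930 − 1(203.2) − 1(47.37) = 1679
  C: 0 + 1(203.2) = 203.2
  E: 0 + 1(47.37) = 47.37

ξ₂ = 47.4 kmol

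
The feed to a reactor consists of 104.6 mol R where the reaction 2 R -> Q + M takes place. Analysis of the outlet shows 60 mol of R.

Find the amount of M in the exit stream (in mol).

22.3 mol

For R: n = n₀ − 2ξ → 60 = 104.6 − 2ξ, giving ξ = 22.3 mol.
Outlet amounts (n = n₀ + ν ξ):
  R: 104.6 − 2(22.3) = 60
  Q: 0 + 1(22.3) = 22.3
  M: 0 + 1(22.3) = 22.3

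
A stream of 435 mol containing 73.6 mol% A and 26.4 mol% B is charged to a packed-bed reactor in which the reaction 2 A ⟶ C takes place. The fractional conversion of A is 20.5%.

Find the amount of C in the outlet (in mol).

32.8 mol

A reacted = 0.205 × 320.2 = 65.63 mol; ν_A = −2, so ξ = 65.63/2 = 32.82 mol.
Outlet amounts (n = n₀ + ν ξ):
  A: 320.2 − 2(32.82) = 254.5
  C: 0 + 1(32.82) = 32.82
  B: 114.8 (inert)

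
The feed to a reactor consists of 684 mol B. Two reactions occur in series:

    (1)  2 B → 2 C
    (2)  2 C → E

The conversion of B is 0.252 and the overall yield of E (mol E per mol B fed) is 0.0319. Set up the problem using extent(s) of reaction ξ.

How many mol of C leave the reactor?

129 mol

Conversion of B: B consumed = 2ξ₁ = 0.252 × 684 → ξ₁ = 86.18 mol.
Yield of E: 1ξ₂ / 684 = 0.0319 → ξ₂ = 21.82 mol.
Outlet amounts (n = n₀ + Σ ν·ξ):
  B: 684 − 2(86.18) = 511.6
  C: 0 + 2(86.18) − 2(21.82) = 128.7
  E: 0 + 1(21.82) = 21.82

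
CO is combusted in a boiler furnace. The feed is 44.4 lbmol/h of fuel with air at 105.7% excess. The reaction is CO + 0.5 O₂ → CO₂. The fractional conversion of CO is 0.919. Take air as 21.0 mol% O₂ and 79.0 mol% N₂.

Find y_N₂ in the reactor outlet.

0.711

Stoichiometric O₂ = 0.5 × 44.4 = 22.2 lbmol/h; O₂ fed = 22.2 × 2.057 = 45.67 lbmol/h.
N₂ fed = 45.67 × 79/21 = 171.8 lbmol/h.
Fuel reacted = 0.919 × 44.4 → ξ = 40.8 lbmol/h.
Outlet (n = n₀ + ν ξ):
  CO: 44.4 − 1(40.8) = 3.596
  O₂: 45.67 − 0.5(40.8) = 25.26
  N₂: 171.8 (inert)
  CO₂: 0 + 1(40.8) = 40.8
Total out = 241.5 lbmol/h; y_N₂ = 171.8 / 241.5 = 0.7115.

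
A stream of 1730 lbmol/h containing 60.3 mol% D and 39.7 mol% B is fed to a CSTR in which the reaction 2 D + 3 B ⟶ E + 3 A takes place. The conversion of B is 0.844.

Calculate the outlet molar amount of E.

193 lbmol/h

B reacted = 0.844 × 686.8 = 579.7 lbmol/h; ν_B = −3, so ξ = 579.7/3 = 193.2 lbmol/h.
Outlet amounts (n = n₀ + ν ξ):
  D: 1043 − 2(193.2) = 656.7
  B: 686.8 − 3(193.2) = 107.1
  E: 0 + 1(193.2) = 193.2
  A: 0 + 3(193.2) = 579.7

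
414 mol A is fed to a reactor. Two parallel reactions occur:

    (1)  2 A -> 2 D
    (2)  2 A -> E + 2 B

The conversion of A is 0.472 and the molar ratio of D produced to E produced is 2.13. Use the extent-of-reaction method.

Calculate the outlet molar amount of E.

47.3 mol

Conversion of A: A consumed = 0.472 × 414 = 195.4 mol = 2ξ₁ + 2ξ₂.
Selectivity: 2ξ₁ / (1ξ₂) = 2.13 → ξ₁ = 1.065 ξ₂.
Substitute: (2·1.065 + 2) ξ₂ = 195.4 → ξ₂ = 47.31 mol, ξ₁ = 50.39 mol.
Outlet amounts (n = n₀ + Σ ν·ξ):
  A: 414 − 2(50.39) − 2(47.31) = 218.6
  D: 0 + 2(50.39) = 100.8
  E: 0 + 1(47.31) = 47.31
  B: 0 + 2(47.31) = 94.63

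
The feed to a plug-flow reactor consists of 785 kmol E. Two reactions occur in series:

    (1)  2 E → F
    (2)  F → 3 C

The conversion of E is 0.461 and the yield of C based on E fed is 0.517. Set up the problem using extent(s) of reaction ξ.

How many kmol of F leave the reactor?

45.7 kmol

Conversion of E: E consumed = 2ξ₁ = 0.461 × 785 → ξ₁ = 180.9 kmol.
Yield of C: 3ξ₂ / 785 = 0.517 → ξ₂ = 135.3 kmol.
Outlet amounts (n = n₀ + Σ ν·ξ):
  E: 785 − 2(180.9) = 423.1
  F: 0 + 1(180.9) − 1(135.3) = 45.66
  C: 0 + 3(135.3) = 405.8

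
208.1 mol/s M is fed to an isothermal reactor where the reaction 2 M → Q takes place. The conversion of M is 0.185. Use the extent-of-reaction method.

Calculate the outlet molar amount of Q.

19.2 mol/s

M reacted = 0.185 × 208.1 = 38.5 mol/s; ν_M = −2, so ξ = 38.5/2 = 19.25 mol/s.
Outlet amounts (n = n₀ + ν ξ):
  M: 208.1 − 2(19.25) = 169.6
  Q: 0 + 1(19.25) = 19.25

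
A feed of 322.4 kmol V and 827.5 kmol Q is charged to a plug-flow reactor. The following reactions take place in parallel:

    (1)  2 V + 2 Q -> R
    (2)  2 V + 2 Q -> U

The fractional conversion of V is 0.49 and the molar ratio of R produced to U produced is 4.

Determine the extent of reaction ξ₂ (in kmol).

ξ₂ = 15.8 kmol

Conversion of V: V consumed = 0.49 × 322.4 = 158 kmol = 2ξ₁ + 2ξ₂.
Selectivity: 1ξ₁ / (1ξ₂) = 4 → ξ₁ = 4 ξ₂.
Substitute: (2·4 + 2) ξ₂ = 158 → ξ₂ = 15.8 kmol, ξ₁ = 63.19 kmol.
Outlet amounts (n = n₀ + Σ ν·ξ):
  V: 322.4 − 2(63.19) − 2(15.8) = 164.4
  Q: 827.5 − 2(63.19) − 2(15.8) = 669.5
  R: 0 + 1(63.19) = 63.19
  U: 0 + 1(15.8) = 15.8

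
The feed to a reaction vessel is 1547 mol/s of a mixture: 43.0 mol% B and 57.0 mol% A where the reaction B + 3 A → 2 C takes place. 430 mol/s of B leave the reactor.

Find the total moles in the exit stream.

1080 mol/s

For B: n = n₀ − 1ξ → 430 = 665.2 − 1ξ, giving ξ = 235.2 mol/s.
Outlet amounts (n = n₀ + ν ξ):
  B: 665.2 − 1(235.2) = 430
  A: 881.8 − 3(235.2) = 176.2
  C: 0 + 2(235.2) = 470.4
Total out = 430 + 176.2 + 470.4 = 1077 mol/s.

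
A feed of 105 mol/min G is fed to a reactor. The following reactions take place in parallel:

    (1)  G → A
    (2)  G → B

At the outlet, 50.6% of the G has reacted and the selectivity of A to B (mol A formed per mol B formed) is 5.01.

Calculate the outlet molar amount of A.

Conversion of G: G consumed = 0.506 × 105 = 53.13 mol/min = 1ξ₁ + 1ξ₂.
Selectivity: 1ξ₁ / (1ξ₂) = 5.01 → ξ₁ = 5.01 ξ₂.
Substitute: (1·5.01 + 1) ξ₂ = 53.13 → ξ₂ = 8.84 mol/min, ξ₁ = 44.29 mol/min.
Outlet amounts (n = n₀ + Σ ν·ξ):
  G: 105 − 1(44.29) − 1(8.84) = 51.87
  A: 0 + 1(44.29) = 44.29
  B: 0 + 1(8.84) = 8.84

44.3 mol/min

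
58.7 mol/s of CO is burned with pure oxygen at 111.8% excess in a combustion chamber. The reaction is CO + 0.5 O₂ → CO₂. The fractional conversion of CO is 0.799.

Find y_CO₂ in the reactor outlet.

Stoichiometric O₂ = 0.5 × 58.7 = 29.35 mol/s; O₂ fed = 29.35 × 2.118 = 62.16 mol/s.
Fuel reacted = 0.799 × 58.7 → ξ = 46.9 mol/s.
Outlet (n = n₀ + ν ξ):
  CO: 58.7 − 1(46.9) = 11.8
  O₂: 62.16 − 0.5(46.9) = 38.71
  CO₂: 0 + 1(46.9) = 46.9
Total out = 97.41 mol/s; y_CO₂ = 46.9 / 97.41 = 0.4815.

0.481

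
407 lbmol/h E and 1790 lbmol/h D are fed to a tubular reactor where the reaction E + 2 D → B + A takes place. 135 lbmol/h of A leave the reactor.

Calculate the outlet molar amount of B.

For A: n = n₀ + 1ξ → 135 = 0 + 1ξ, giving ξ = 135 lbmol/h.
Outlet amounts (n = n₀ + ν ξ):
  E: 407 − 1(135) = 272
  D: 1790 − 2(135) = 1520
  B: 0 + 1(135) = 135
  A: 0 + 1(135) = 135

135 lbmol/h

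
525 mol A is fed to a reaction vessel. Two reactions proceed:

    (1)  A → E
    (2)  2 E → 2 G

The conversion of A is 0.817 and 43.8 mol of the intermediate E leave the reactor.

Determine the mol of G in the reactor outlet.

385 mol

Conversion of A: A consumed = 1ξ₁ = 0.817 × 525 → ξ₁ = 428.9 mol.
E balance: n_E = 0 + 1ξ₁ − 2ξ₂ = 43.8 → ξ₂ = (1·428.9 − 43.8)/2 = 192.6 mol.
Outlet amounts (n = n₀ + Σ ν·ξ):
  A: 525 − 1(428.9) = 96.08
  E: 0 + 1(428.9) − 2(192.6) = 43.8
  G: 0 + 2(192.6) = 385.1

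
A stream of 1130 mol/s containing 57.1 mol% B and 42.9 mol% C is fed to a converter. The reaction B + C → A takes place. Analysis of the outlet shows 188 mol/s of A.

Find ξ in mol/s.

ξ = 188 mol/s

For A: n = n₀ + 1ξ → 188 = 0 + 1ξ, giving ξ = 188 mol/s.
Outlet amounts (n = n₀ + ν ξ):
  B: 645.2 − 1(188) = 457.2
  C: 484.8 − 1(188) = 296.8
  A: 0 + 1(188) = 188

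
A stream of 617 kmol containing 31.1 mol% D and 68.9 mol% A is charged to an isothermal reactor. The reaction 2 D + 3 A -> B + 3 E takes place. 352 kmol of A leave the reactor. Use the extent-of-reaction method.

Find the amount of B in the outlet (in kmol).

For A: n = n₀ − 3ξ → 352 = 425.1 − 3ξ, giving ξ = 24.37 kmol.
Outlet amounts (n = n₀ + ν ξ):
  D: 191.9 − 2(24.37) = 143.1
  A: 425.1 − 3(24.37) = 352
  B: 0 + 1(24.37) = 24.37
  E: 0 + 3(24.37) = 73.11

24.4 kmol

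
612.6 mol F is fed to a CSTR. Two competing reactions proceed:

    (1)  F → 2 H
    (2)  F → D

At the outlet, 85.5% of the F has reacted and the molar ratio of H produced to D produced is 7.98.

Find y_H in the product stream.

0.812

Conversion of F: F consumed = 0.855 × 612.6 = 523.8 mol = 1ξ₁ + 1ξ₂.
Selectivity: 2ξ₁ / (1ξ₂) = 7.98 → ξ₁ = 3.99 ξ₂.
Substitute: (1·3.99 + 1) ξ₂ = 523.8 → ξ₂ = 105 mol, ξ₁ = 418.8 mol.
Outlet amounts (n = n₀ + Σ ν·ξ):
  F: 612.6 − 1(418.8) − 1(105) = 88.83
  H: 0 + 2(418.8) = 837.6
  D: 0 + 1(105) = 105
Total out = 1031 mol; y_H = 837.6 / 1031 = 0.8121.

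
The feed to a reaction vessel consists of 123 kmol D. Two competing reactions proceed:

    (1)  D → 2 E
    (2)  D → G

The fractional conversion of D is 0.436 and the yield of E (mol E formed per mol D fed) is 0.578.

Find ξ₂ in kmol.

ξ₂ = 18.1 kmol

Yield of E: 2ξ₁ / 123 = 0.578 → ξ₁ = 35.55 kmol.
Conversion of D: 1ξ₁ + 1ξ₂ = 0.436 × 123 = 53.63 → ξ₂ = 18.08 kmol.
Outlet amounts (n = n₀ + Σ ν·ξ):
  D: 123 − 1(35.55) − 1(18.08) = 69.37
  E: 0 + 2(35.55) = 71.09
  G: 0 + 1(18.08) = 18.08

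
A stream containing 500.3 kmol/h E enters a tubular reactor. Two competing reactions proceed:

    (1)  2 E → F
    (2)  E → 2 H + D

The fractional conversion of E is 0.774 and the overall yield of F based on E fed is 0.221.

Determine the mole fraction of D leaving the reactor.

0.23

Yield of F: 1ξ₁ / 500.3 = 0.221 → ξ₁ = 110.6 kmol/h.
Conversion of E: 2ξ₁ + 1ξ₂ = 0.774 × 500.3 = 387.2 → ξ₂ = 166.1 kmol/h.
Outlet amounts (n = n₀ + Σ ν·ξ):
  E: 500.3 − 2(110.6) − 1(166.1) = 113.1
  F: 0 + 1(110.6) = 110.6
  H: 0 + 2(166.1) = 332.2
  D: 0 + 1(166.1) = 166.1
Total out = 721.9 kmol/h; y_D = 166.1 / 721.9 = 0.2301.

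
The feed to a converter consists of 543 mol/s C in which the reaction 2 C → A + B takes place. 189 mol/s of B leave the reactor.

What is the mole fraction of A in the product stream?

For B: n = n₀ + 1ξ → 189 = 0 + 1ξ, giving ξ = 189 mol/s.
Outlet amounts (n = n₀ + ν ξ):
  C: 543 − 2(189) = 165
  A: 0 + 1(189) = 189
  B: 0 + 1(189) = 189
Total out = 543 mol/s; y_A = 189 / 543 = 0.3481.

0.348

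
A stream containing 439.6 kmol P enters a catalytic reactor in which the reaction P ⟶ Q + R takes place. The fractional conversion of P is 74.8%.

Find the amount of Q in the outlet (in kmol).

329 kmol

P reacted = 0.748 × 439.6 = 328.8 kmol; ν_P = −1, so ξ = 328.8/1 = 328.8 kmol.
Outlet amounts (n = n₀ + ν ξ):
  P: 439.6 − 1(328.8) = 110.8
  Q: 0 + 1(328.8) = 328.8
  R: 0 + 1(328.8) = 328.8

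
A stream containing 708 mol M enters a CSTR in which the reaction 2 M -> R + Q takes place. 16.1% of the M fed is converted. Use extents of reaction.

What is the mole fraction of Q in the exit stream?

0.0805

M reacted = 0.161 × 708 = 114 mol; ν_M = −2, so ξ = 114/2 = 56.99 mol.
Outlet amounts (n = n₀ + ν ξ):
  M: 708 − 2(56.99) = 594
  R: 0 + 1(56.99) = 56.99
  Q: 0 + 1(56.99) = 56.99
Total out = 708 mol; y_Q = 56.99 / 708 = 0.0805.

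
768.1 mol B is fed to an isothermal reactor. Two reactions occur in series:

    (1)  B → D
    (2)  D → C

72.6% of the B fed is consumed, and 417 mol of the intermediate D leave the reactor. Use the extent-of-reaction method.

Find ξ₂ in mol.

Conversion of B: B consumed = 1ξ₁ = 0.726 × 768.1 → ξ₁ = 557.6 mol.
D balance: n_D = 0 + 1ξ₁ − 1ξ₂ = 417 → ξ₂ = (1·557.6 − 417)/1 = 140.6 mol.
Outlet amounts (n = n₀ + Σ ν·ξ):
  B: 768.1 − 1(557.6) = 210.5
  D: 0 + 1(557.6) − 1(140.6) = 417
  C: 0 + 1(140.6) = 140.6

ξ₂ = 141 mol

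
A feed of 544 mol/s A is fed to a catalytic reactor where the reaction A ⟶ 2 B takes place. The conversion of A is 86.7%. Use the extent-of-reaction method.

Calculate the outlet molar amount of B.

943 mol/s

A reacted = 0.867 × 544 = 471.6 mol/s; ν_A = −1, so ξ = 471.6/1 = 471.6 mol/s.
Outlet amounts (n = n₀ + ν ξ):
  A: 544 − 1(471.6) = 72.35
  B: 0 + 2(471.6) = 943.3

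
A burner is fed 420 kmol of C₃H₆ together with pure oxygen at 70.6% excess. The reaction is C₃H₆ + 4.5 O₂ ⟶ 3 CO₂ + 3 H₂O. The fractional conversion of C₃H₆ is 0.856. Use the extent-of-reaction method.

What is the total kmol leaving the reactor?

3820 kmol

Stoichiometric O₂ = 4.5 × 420 = 1890 kmol; O₂ fed = 1890 × 1.706 = 3224 kmol.
Fuel reacted = 0.856 × 420 → ξ = 359.5 kmol.
Outlet (n = n₀ + ν ξ):
  C₃H₆: 420 − 1(359.5) = 60.48
  O₂: 3224 − 4.5(359.5) = 1607
  CO₂: 0 + 3(359.5) = 1079
  H₂O: 0 + 3(359.5) = 1079
Total out = 60.48 + 1607 + 1079 + 1079 = 3824 kmol.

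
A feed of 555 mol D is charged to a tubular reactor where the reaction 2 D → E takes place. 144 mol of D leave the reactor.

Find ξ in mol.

ξ = 206 mol

For D: n = n₀ − 2ξ → 144 = 555 − 2ξ, giving ξ = 205.5 mol.
Outlet amounts (n = n₀ + ν ξ):
  D: 555 − 2(205.5) = 144
  E: 0 + 1(205.5) = 205.5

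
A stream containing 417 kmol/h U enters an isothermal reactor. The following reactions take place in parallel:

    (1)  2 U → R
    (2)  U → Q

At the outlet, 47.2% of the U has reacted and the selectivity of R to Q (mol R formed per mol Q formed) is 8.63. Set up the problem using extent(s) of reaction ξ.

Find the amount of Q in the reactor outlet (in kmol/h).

10.8 kmol/h

Conversion of U: U consumed = 0.472 × 417 = 196.8 kmol/h = 2ξ₁ + 1ξ₂.
Selectivity: 1ξ₁ / (1ξ₂) = 8.63 → ξ₁ = 8.63 ξ₂.
Substitute: (2·8.63 + 1) ξ₂ = 196.8 → ξ₂ = 10.78 kmol/h, ξ₁ = 93.02 kmol/h.
Outlet amounts (n = n₀ + Σ ν·ξ):
  U: 417 − 2(93.02) − 1(10.78) = 220.2
  R: 0 + 1(93.02) = 93.02
  Q: 0 + 1(10.78) = 10.78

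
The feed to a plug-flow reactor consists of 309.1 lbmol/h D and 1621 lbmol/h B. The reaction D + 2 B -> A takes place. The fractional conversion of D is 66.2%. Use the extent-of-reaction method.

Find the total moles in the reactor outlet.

1520 lbmol/h

D reacted = 0.662 × 309.1 = 204.6 lbmol/h; ν_D = −1, so ξ = 204.6/1 = 204.6 lbmol/h.
Outlet amounts (n = n₀ + ν ξ):
  D: 309.1 − 1(204.6) = 104.5
  B: 1621 − 2(204.6) = 1212
  A: 0 + 1(204.6) = 204.6
Total out = 104.5 + 1212 + 204.6 = 1521 lbmol/h.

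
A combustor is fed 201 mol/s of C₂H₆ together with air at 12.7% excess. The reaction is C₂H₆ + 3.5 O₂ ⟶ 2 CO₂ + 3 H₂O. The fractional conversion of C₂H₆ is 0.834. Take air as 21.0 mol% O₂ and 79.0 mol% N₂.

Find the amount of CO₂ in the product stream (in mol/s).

335 mol/s

Stoichiometric O₂ = 3.5 × 201 = 703.5 mol/s; O₂ fed = 703.5 × 1.127 = 792.8 mol/s.
N₂ fed = 792.8 × 79/21 = 2983 mol/s.
Fuel reacted = 0.834 × 201 → ξ = 167.6 mol/s.
Outlet (n = n₀ + ν ξ):
  C₂H₆: 201 − 1(167.6) = 33.37
  O₂: 792.8 − 3.5(167.6) = 206.1
  N₂: 2983 (inert)
  CO₂: 0 + 2(167.6) = 335.3
  H₂O: 0 + 3(167.6) = 502.9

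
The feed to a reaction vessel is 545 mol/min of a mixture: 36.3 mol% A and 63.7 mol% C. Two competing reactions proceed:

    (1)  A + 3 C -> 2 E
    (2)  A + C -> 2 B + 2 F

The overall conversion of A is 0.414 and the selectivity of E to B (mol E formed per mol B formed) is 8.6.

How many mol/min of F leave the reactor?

17.1 mol/min

Conversion of A: A consumed = 0.414 × 197.8 = 81.9 mol/min = 1ξ₁ + 1ξ₂.
Selectivity: 2ξ₁ / (2ξ₂) = 8.6 → ξ₁ = 8.6 ξ₂.
Substitute: (1·8.6 + 1) ξ₂ = 81.9 → ξ₂ = 8.532 mol/min, ξ₁ = 73.37 mol/min.
Outlet amounts (n = n₀ + Σ ν·ξ):
  A: 197.8 − 1(73.37) − 1(8.532) = 115.9
  C: 347.2 − 3(73.37) − 1(8.532) = 118.5
  E: 0 + 2(73.37) = 146.7
  B: 0 + 2(8.532) = 17.06
  F: 0 + 2(8.532) = 17.06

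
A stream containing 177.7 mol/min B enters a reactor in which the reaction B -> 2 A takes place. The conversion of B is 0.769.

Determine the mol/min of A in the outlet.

273 mol/min

B reacted = 0.769 × 177.7 = 136.7 mol/min; ν_B = −1, so ξ = 136.7/1 = 136.7 mol/min.
Outlet amounts (n = n₀ + ν ξ):
  B: 177.7 − 1(136.7) = 41.05
  A: 0 + 2(136.7) = 273.3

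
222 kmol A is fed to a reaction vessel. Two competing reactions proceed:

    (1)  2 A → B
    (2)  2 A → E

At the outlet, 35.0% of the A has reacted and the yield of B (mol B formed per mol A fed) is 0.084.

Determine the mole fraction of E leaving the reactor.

0.11

Yield of B: 1ξ₁ / 222 = 0.084 → ξ₁ = 18.65 kmol.
Conversion of A: 2ξ₁ + 2ξ₂ = 0.35 × 222 = 77.7 → ξ₂ = 20.2 kmol.
Outlet amounts (n = n₀ + Σ ν·ξ):
  A: 222 − 2(18.65) − 2(20.2) = 144.3
  B: 0 + 1(18.65) = 18.65
  E: 0 + 1(20.2) = 20.2
Total out = 183.2 kmol; y_E = 20.2 / 183.2 = 0.1103.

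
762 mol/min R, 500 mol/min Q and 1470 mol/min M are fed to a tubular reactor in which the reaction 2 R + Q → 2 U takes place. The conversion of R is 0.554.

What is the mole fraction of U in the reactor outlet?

R reacted = 0.554 × 762 = 422.1 mol/min; ν_R = −2, so ξ = 422.1/2 = 211.1 mol/min.
Outlet amounts (n = n₀ + ν ξ):
  R: 762 − 2(211.1) = 339.9
  Q: 500 − 1(211.1) = 288.9
  U: 0 + 2(211.1) = 422.1
  M: 1470 (inert)
Total out = 2521 mol/min; y_U = 422.1 / 2521 = 0.1675.

0.167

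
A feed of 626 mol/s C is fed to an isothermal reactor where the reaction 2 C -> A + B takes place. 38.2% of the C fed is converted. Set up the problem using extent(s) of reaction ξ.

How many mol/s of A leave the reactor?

120 mol/s

C reacted = 0.382 × 626 = 239.1 mol/s; ν_C = −2, so ξ = 239.1/2 = 119.6 mol/s.
Outlet amounts (n = n₀ + ν ξ):
  C: 626 − 2(119.6) = 386.9
  A: 0 + 1(119.6) = 119.6
  B: 0 + 1(119.6) = 119.6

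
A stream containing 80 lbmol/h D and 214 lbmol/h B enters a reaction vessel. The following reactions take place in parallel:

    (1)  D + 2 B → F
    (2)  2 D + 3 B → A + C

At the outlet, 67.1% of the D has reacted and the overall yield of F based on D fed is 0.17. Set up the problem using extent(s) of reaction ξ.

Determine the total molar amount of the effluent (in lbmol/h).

207 lbmol/h

Yield of F: 1ξ₁ / 80 = 0.17 → ξ₁ = 13.6 lbmol/h.
Conversion of D: 1ξ₁ + 2ξ₂ = 0.671 × 80 = 53.68 → ξ₂ = 20.04 lbmol/h.
Outlet amounts (n = n₀ + Σ ν·ξ):
  D: 80 − 1(13.6) − 2(20.04) = 26.32
  B: 214 − 2(13.6) − 3(20.04) = 126.7
  F: 0 + 1(13.6) = 13.6
  A: 0 + 1(20.04) = 20.04
  C: 0 + 1(20.04) = 20.04
Total out = 26.32 + 126.7 + 13.6 + 20.04 + 20.04 = 206.7 lbmol/h.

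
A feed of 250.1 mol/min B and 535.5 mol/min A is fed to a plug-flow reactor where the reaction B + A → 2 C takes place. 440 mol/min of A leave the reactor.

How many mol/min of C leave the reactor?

191 mol/min

For A: n = n₀ − 1ξ → 440 = 535.5 − 1ξ, giving ξ = 95.5 mol/min.
Outlet amounts (n = n₀ + ν ξ):
  B: 250.1 − 1(95.5) = 154.6
  A: 535.5 − 1(95.5) = 440
  C: 0 + 2(95.5) = 191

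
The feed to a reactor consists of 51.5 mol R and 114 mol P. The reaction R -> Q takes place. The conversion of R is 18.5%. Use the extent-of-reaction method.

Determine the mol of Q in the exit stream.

R reacted = 0.185 × 51.5 = 9.527 mol; ν_R = −1, so ξ = 9.527/1 = 9.527 mol.
Outlet amounts (n = n₀ + ν ξ):
  R: 51.5 − 1(9.527) = 41.97
  Q: 0 + 1(9.527) = 9.527
  P: 114 (inert)

9.53 mol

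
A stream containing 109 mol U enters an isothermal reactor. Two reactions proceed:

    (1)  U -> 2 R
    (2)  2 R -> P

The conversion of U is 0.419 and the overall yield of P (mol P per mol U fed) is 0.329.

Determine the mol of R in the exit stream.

Conversion of U: U consumed = 1ξ₁ = 0.419 × 109 → ξ₁ = 45.67 mol.
Yield of P: 1ξ₂ / 109 = 0.329 → ξ₂ = 35.86 mol.
Outlet amounts (n = n₀ + Σ ν·ξ):
  U: 109 − 1(45.67) = 63.33
  R: 0 + 2(45.67) − 2(35.86) = 19.62
  P: 0 + 1(35.86) = 35.86

19.6 mol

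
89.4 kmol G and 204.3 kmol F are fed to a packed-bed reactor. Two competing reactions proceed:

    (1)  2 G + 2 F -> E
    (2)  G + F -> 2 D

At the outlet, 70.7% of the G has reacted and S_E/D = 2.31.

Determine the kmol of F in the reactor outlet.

141 kmol

Conversion of G: G consumed = 0.707 × 89.4 = 63.21 kmol = 2ξ₁ + 1ξ₂.
Selectivity: 1ξ₁ / (2ξ₂) = 2.31 → ξ₁ = 4.62 ξ₂.
Substitute: (2·4.62 + 1) ξ₂ = 63.21 → ξ₂ = 6.172 kmol, ξ₁ = 28.52 kmol.
Outlet amounts (n = n₀ + Σ ν·ξ):
  G: 89.4 − 2(28.52) − 1(6.172) = 26.19
  F: 204.3 − 2(28.52) − 1(6.172) = 141.1
  E: 0 + 1(28.52) = 28.52
  D: 0 + 2(6.172) = 12.34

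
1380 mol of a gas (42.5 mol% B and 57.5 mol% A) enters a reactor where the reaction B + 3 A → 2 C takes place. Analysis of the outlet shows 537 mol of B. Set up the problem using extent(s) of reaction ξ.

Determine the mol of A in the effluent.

For B: n = n₀ − 1ξ → 537 = 586.5 − 1ξ, giving ξ = 49.5 mol.
Outlet amounts (n = n₀ + ν ξ):
  B: 586.5 − 1(49.5) = 537
  A: 793.5 − 3(49.5) = 645
  C: 0 + 2(49.5) = 99

645 mol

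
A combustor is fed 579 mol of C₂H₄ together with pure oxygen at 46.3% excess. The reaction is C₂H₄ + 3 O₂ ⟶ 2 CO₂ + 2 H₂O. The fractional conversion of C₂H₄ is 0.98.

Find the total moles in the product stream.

3120 mol

Stoichiometric O₂ = 3 × 579 = 1737 mol; O₂ fed = 1737 × 1.463 = 2541 mol.
Fuel reacted = 0.98 × 579 → ξ = 567.4 mol.
Outlet (n = n₀ + ν ξ):
  C₂H₄: 579 − 1(567.4) = 11.58
  O₂: 2541 − 3(567.4) = 839
  CO₂: 0 + 2(567.4) = 1135
  H₂O: 0 + 2(567.4) = 1135
Total out = 11.58 + 839 + 1135 + 1135 = 3120 mol.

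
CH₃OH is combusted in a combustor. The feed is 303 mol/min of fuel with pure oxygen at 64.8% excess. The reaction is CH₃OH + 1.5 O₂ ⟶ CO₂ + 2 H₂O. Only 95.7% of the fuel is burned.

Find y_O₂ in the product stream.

Stoichiometric O₂ = 1.5 × 303 = 454.5 mol/min; O₂ fed = 454.5 × 1.648 = 749 mol/min.
Fuel reacted = 0.957 × 303 → ξ = 290 mol/min.
Outlet (n = n₀ + ν ξ):
  CH₃OH: 303 − 1(290) = 13.03
  O₂: 749 − 1.5(290) = 314.1
  CO₂: 0 + 1(290) = 290
  H₂O: 0 + 2(290) = 579.9
Total out = 1197 mol/min; y_O₂ = 314.1 / 1197 = 0.2624.

0.262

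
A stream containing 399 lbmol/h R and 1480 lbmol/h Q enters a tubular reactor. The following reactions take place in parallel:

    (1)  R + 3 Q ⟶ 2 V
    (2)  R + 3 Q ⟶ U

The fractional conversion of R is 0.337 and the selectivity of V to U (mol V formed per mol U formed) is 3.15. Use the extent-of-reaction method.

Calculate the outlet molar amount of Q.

1080 lbmol/h

Conversion of R: R consumed = 0.337 × 399 = 134.5 lbmol/h = 1ξ₁ + 1ξ₂.
Selectivity: 2ξ₁ / (1ξ₂) = 3.15 → ξ₁ = 1.575 ξ₂.
Substitute: (1·1.575 + 1) ξ₂ = 134.5 → ξ₂ = 52.22 lbmol/h, ξ₁ = 82.24 lbmol/h.
Outlet amounts (n = n₀ + Σ ν·ξ):
  R: 399 − 1(82.24) − 1(52.22) = 264.5
  Q: 1480 − 3(82.24) − 3(52.22) = 1077
  V: 0 + 2(82.24) = 164.5
  U: 0 + 1(52.22) = 52.22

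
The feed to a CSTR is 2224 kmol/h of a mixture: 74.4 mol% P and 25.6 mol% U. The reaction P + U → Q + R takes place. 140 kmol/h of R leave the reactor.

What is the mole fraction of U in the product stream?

0.193

For R: n = n₀ + 1ξ → 140 = 0 + 1ξ, giving ξ = 140 kmol/h.
Outlet amounts (n = n₀ + ν ξ):
  P: 1655 − 1(140) = 1515
  U: 569.3 − 1(140) = 429.3
  Q: 0 + 1(140) = 140
  R: 0 + 1(140) = 140
Total out = 2224 kmol/h; y_U = 429.3 / 2224 = 0.1931.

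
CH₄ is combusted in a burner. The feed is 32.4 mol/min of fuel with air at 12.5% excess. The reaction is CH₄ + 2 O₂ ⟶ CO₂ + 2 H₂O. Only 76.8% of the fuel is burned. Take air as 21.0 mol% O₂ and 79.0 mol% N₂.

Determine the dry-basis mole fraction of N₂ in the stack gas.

0.832

Stoichiometric O₂ = 2 × 32.4 = 64.8 mol/min; O₂ fed = 64.8 × 1.125 = 72.9 mol/min.
N₂ fed = 72.9 × 79/21 = 274.2 mol/min.
Fuel reacted = 0.768 × 32.4 → ξ = 24.88 mol/min.
Outlet (n = n₀ + ν ξ):
  CH₄: 32.4 − 1(24.88) = 7.517
  O₂: 72.9 − 2(24.88) = 23.13
  N₂: 274.2 (inert)
  CO₂: 0 + 1(24.88) = 24.88
  H₂O: 0 + 2(24.88) = 49.77
Dry total = 329.8 mol/min; y_N₂ (dry) = 274.2 / 329.8 = 0.8316.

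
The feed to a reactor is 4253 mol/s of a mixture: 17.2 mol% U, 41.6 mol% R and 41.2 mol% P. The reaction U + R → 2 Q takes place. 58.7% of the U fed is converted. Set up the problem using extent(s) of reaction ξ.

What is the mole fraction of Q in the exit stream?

U reacted = 0.587 × 731.5 = 429.4 mol/s; ν_U = −1, so ξ = 429.4/1 = 429.4 mol/s.
Outlet amounts (n = n₀ + ν ξ):
  U: 731.5 − 1(429.4) = 302.1
  R: 1769 − 1(429.4) = 1340
  Q: 0 + 2(429.4) = 858.8
  P: 1752 (inert)
Total out = 4253 mol/s; y_Q = 858.8 / 4253 = 0.2019.

0.202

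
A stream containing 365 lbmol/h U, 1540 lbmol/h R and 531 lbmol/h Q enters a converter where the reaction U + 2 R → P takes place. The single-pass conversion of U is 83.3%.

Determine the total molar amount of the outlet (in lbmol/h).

U reacted = 0.833 × 365 = 304 lbmol/h; ν_U = −1, so ξ = 304/1 = 304 lbmol/h.
Outlet amounts (n = n₀ + ν ξ):
  U: 365 − 1(304) = 60.96
  R: 1540 − 2(304) = 931.9
  P: 0 + 1(304) = 304
  Q: 531 (inert)
Total out = 60.96 + 931.9 + 304 + 531 = 1828 lbmol/h.

1830 lbmol/h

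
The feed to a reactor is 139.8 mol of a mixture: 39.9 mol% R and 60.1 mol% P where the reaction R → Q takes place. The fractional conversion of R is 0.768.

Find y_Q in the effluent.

R reacted = 0.768 × 55.78 = 42.84 mol; ν_R = −1, so ξ = 42.84/1 = 42.84 mol.
Outlet amounts (n = n₀ + ν ξ):
  R: 55.78 − 1(42.84) = 12.94
  Q: 0 + 1(42.84) = 42.84
  P: 84.02 (inert)
Total out = 139.8 mol; y_Q = 42.84 / 139.8 = 0.3064.

0.306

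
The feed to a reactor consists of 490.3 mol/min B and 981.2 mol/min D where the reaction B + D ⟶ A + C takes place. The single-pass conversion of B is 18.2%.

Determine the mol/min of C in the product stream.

89.2 mol/min

B reacted = 0.182 × 490.3 = 89.23 mol/min; ν_B = −1, so ξ = 89.23/1 = 89.23 mol/min.
Outlet amounts (n = n₀ + ν ξ):
  B: 490.3 − 1(89.23) = 401.1
  D: 981.2 − 1(89.23) = 892
  A: 0 + 1(89.23) = 89.23
  C: 0 + 1(89.23) = 89.23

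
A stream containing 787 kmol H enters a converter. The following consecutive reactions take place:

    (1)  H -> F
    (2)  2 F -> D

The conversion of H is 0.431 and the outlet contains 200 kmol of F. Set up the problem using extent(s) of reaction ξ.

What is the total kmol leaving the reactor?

717 kmol

Conversion of H: H consumed = 1ξ₁ = 0.431 × 787 → ξ₁ = 339.2 kmol.
F balance: n_F = 0 + 1ξ₁ − 2ξ₂ = 200 → ξ₂ = (1·339.2 − 200)/2 = 69.6 kmol.
Outlet amounts (n = n₀ + Σ ν·ξ):
  H: 787 − 1(339.2) = 447.8
  F: 0 + 1(339.2) − 2(69.6) = 200
  D: 0 + 1(69.6) = 69.6
Total out = 447.8 + 200 + 69.6 = 717.4 kmol.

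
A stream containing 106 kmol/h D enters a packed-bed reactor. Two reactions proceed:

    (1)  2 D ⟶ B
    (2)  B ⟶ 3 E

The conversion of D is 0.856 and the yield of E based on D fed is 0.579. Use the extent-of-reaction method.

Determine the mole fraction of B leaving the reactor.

0.245

Conversion of D: D consumed = 2ξ₁ = 0.856 × 106 → ξ₁ = 45.37 kmol/h.
Yield of E: 3ξ₂ / 106 = 0.579 → ξ₂ = 20.46 kmol/h.
Outlet amounts (n = n₀ + Σ ν·ξ):
  D: 106 − 2(45.37) = 15.26
  B: 0 + 1(45.37) − 1(20.46) = 24.91
  E: 0 + 3(20.46) = 61.37
Total out = 101.5 kmol/h; y_B = 24.91 / 101.5 = 0.2453.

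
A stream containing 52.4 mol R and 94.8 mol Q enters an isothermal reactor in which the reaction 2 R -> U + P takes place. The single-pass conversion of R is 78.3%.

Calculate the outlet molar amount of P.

R reacted = 0.783 × 52.4 = 41.03 mol; ν_R = −2, so ξ = 41.03/2 = 20.51 mol.
Outlet amounts (n = n₀ + ν ξ):
  R: 52.4 − 2(20.51) = 11.37
  U: 0 + 1(20.51) = 20.51
  P: 0 + 1(20.51) = 20.51
  Q: 94.8 (inert)

20.5 mol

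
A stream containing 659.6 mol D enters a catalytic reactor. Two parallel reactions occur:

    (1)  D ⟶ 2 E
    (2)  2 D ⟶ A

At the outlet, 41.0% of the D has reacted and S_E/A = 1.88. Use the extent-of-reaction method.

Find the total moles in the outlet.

654 mol

Conversion of D: D consumed = 0.41 × 659.6 = 270.4 mol = 1ξ₁ + 2ξ₂.
Selectivity: 2ξ₁ / (1ξ₂) = 1.88 → ξ₁ = 0.94 ξ₂.
Substitute: (1·0.94 + 2) ξ₂ = 270.4 → ξ₂ = 91.99 mol, ξ₁ = 86.47 mol.
Outlet amounts (n = n₀ + Σ ν·ξ):
  D: 659.6 − 1(86.47) − 2(91.99) = 389.2
  E: 0 + 2(86.47) = 172.9
  A: 0 + 1(91.99) = 91.99
Total out = 389.2 + 172.9 + 91.99 = 654.1 mol.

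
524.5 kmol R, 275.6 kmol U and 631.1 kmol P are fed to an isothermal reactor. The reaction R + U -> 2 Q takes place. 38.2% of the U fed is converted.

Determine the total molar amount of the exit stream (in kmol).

U reacted = 0.382 × 275.6 = 105.3 kmol; ν_U = −1, so ξ = 105.3/1 = 105.3 kmol.
Outlet amounts (n = n₀ + ν ξ):
  R: 524.5 − 1(105.3) = 419.2
  U: 275.6 − 1(105.3) = 170.3
  Q: 0 + 2(105.3) = 210.6
  P: 631.1 (inert)
Total out = 419.2 + 170.3 + 210.6 + 631.1 = 1431 kmol.

1430 kmol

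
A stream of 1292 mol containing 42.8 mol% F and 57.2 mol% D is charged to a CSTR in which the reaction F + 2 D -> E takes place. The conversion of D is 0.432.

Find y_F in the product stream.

0.404

D reacted = 0.432 × 739 = 319.3 mol; ν_D = −2, so ξ = 319.3/2 = 159.6 mol.
Outlet amounts (n = n₀ + ν ξ):
  F: 553 − 1(159.6) = 393.3
  D: 739 − 2(159.6) = 419.8
  E: 0 + 1(159.6) = 159.6
Total out = 972.7 mol; y_F = 393.3 / 972.7 = 0.4044.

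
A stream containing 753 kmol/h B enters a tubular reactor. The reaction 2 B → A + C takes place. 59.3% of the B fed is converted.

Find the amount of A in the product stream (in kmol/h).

B reacted = 0.593 × 753 = 446.5 kmol/h; ν_B = −2, so ξ = 446.5/2 = 223.3 kmol/h.
Outlet amounts (n = n₀ + ν ξ):
  B: 753 − 2(223.3) = 306.5
  A: 0 + 1(223.3) = 223.3
  C: 0 + 1(223.3) = 223.3

223 kmol/h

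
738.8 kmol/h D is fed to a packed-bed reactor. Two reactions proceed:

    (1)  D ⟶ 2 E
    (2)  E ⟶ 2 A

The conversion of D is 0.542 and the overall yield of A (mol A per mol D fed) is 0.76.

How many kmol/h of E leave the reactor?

520 kmol/h

Conversion of D: D consumed = 1ξ₁ = 0.542 × 738.8 → ξ₁ = 400.4 kmol/h.
Yield of A: 2ξ₂ / 738.8 = 0.76 → ξ₂ = 280.7 kmol/h.
Outlet amounts (n = n₀ + Σ ν·ξ):
  D: 738.8 − 1(400.4) = 338.4
  E: 0 + 2(400.4) − 1(280.7) = 520.1
  A: 0 + 2(280.7) = 561.5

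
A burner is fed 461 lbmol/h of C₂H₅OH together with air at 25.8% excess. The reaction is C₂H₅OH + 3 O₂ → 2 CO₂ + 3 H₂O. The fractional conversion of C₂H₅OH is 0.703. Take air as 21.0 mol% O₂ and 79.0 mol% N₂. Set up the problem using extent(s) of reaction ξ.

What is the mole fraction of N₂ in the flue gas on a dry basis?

0.808

Stoichiometric O₂ = 3 × 461 = 1383 lbmol/h; O₂ fed = 1383 × 1.258 = 1740 lbmol/h.
N₂ fed = 1740 × 79/21 = 6545 lbmol/h.
Fuel reacted = 0.703 × 461 → ξ = 324.1 lbmol/h.
Outlet (n = n₀ + ν ξ):
  C₂H₅OH: 461 − 1(324.1) = 136.9
  O₂: 1740 − 3(324.1) = 767.6
  N₂: 6545 (inert)
  CO₂: 0 + 2(324.1) = 648.2
  H₂O: 0 + 3(324.1) = 972.2
Dry total = 8098 lbmol/h; y_N₂ (dry) = 6545 / 8098 = 0.8083.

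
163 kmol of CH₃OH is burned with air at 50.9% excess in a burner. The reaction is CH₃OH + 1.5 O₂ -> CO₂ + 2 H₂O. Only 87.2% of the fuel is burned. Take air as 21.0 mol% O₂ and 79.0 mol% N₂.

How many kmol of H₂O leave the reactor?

284 kmol

Stoichiometric O₂ = 1.5 × 163 = 244.5 kmol; O₂ fed = 244.5 × 1.509 = 369 kmol.
N₂ fed = 369 × 79/21 = 1388 kmol.
Fuel reacted = 0.872 × 163 → ξ = 142.1 kmol.
Outlet (n = n₀ + ν ξ):
  CH₃OH: 163 − 1(142.1) = 20.86
  O₂: 369 − 1.5(142.1) = 155.7
  N₂: 1388 (inert)
  CO₂: 0 + 1(142.1) = 142.1
  H₂O: 0 + 2(142.1) = 284.3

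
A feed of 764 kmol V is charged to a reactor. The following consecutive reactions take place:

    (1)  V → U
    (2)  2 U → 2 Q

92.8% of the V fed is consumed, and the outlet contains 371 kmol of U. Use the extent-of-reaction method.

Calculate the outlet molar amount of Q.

338 kmol

Conversion of V: V consumed = 1ξ₁ = 0.928 × 764 → ξ₁ = 709 kmol.
U balance: n_U = 0 + 1ξ₁ − 2ξ₂ = 371 → ξ₂ = (1·709 − 371)/2 = 169 kmol.
Outlet amounts (n = n₀ + Σ ν·ξ):
  V: 764 − 1(709) = 55.01
  U: 0 + 1(709) − 2(169) = 371
  Q: 0 + 2(169) = 338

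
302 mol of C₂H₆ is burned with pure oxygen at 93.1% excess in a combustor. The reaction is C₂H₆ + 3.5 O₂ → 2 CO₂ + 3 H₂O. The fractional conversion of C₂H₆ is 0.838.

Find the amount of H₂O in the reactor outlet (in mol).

Stoichiometric O₂ = 3.5 × 302 = 1057 mol; O₂ fed = 1057 × 1.931 = 2041 mol.
Fuel reacted = 0.838 × 302 → ξ = 253.1 mol.
Outlet (n = n₀ + ν ξ):
  C₂H₆: 302 − 1(253.1) = 48.92
  O₂: 2041 − 3.5(253.1) = 1155
  CO₂: 0 + 2(253.1) = 506.2
  H₂O: 0 + 3(253.1) = 759.2

759 mol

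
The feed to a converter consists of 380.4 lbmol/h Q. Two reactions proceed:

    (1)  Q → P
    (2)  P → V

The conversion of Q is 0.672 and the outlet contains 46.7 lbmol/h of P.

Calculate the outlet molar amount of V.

209 lbmol/h

Conversion of Q: Q consumed = 1ξ₁ = 0.672 × 380.4 → ξ₁ = 255.6 lbmol/h.
P balance: n_P = 0 + 1ξ₁ − 1ξ₂ = 46.7 → ξ₂ = (1·255.6 − 46.7)/1 = 208.9 lbmol/h.
Outlet amounts (n = n₀ + Σ ν·ξ):
  Q: 380.4 − 1(255.6) = 124.8
  P: 0 + 1(255.6) − 1(208.9) = 46.7
  V: 0 + 1(208.9) = 208.9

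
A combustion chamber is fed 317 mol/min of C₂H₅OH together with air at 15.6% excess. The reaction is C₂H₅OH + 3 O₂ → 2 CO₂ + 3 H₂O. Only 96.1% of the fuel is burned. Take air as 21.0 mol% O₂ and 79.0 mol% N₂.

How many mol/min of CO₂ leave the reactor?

609 mol/min

Stoichiometric O₂ = 3 × 317 = 951 mol/min; O₂ fed = 951 × 1.156 = 1099 mol/min.
N₂ fed = 1099 × 79/21 = 4136 mol/min.
Fuel reacted = 0.961 × 317 → ξ = 304.6 mol/min.
Outlet (n = n₀ + ν ξ):
  C₂H₅OH: 317 − 1(304.6) = 12.36
  O₂: 1099 − 3(304.6) = 185.4
  N₂: 4136 (inert)
  CO₂: 0 + 2(304.6) = 609.3
  H₂O: 0 + 3(304.6) = 913.9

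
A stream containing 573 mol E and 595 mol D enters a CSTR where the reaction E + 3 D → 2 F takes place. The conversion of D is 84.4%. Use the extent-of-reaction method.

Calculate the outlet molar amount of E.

D reacted = 0.844 × 595 = 502.2 mol; ν_D = −3, so ξ = 502.2/3 = 167.4 mol.
Outlet amounts (n = n₀ + ν ξ):
  E: 573 − 1(167.4) = 405.6
  D: 595 − 3(167.4) = 92.82
  F: 0 + 2(167.4) = 334.8

406 mol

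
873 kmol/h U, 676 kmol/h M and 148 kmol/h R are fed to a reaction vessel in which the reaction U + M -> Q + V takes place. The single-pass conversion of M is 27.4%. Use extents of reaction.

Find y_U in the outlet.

0.405

M reacted = 0.274 × 676 = 185.2 kmol/h; ν_M = −1, so ξ = 185.2/1 = 185.2 kmol/h.
Outlet amounts (n = n₀ + ν ξ):
  U: 873 − 1(185.2) = 687.8
  M: 676 − 1(185.2) = 490.8
  Q: 0 + 1(185.2) = 185.2
  V: 0 + 1(185.2) = 185.2
  R: 148 (inert)
Total out = 1697 kmol/h; y_U = 687.8 / 1697 = 0.4053.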